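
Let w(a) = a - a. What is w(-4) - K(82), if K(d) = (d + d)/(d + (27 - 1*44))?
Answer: -164/65 ≈ -2.5231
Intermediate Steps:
w(a) = 0
K(d) = 2*d/(-17 + d) (K(d) = (2*d)/(d + (27 - 44)) = (2*d)/(d - 17) = (2*d)/(-17 + d) = 2*d/(-17 + d))
w(-4) - K(82) = 0 - 2*82/(-17 + 82) = 0 - 2*82/65 = 0 - 1*164/65 = 0 - 164/65 = -164/65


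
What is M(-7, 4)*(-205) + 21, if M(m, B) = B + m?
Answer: 636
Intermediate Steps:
M(-7, 4)*(-205) + 21 = (4 - 7)*(-205) + 21 = -3*(-205) + 21 = 615 + 21 = 636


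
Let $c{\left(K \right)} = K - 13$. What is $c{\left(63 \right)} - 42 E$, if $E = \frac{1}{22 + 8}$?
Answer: $\frac{243}{5} \approx 48.6$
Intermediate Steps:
$E = \frac{1}{30} \approx 0.033333$
$c{\left(K \right)} = -13 + K$ ($c{\left(K \right)} = K - 13 = -13 + K$)
$c{\left(63 \right)} - 42 E = \left(-13 + 63\right) - \frac{7}{5} = 50 - \frac{7}{5} = \frac{243}{5}$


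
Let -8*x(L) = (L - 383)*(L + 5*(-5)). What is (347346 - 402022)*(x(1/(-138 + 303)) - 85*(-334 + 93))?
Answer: -28711877641768/27225 ≈ -1.0546e+9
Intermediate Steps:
x(L) = -(-383 + L)*(-25 + L)/8 (x(L) = -(L - 383)*(L + 5*(-5))/8 = -(-383 + L)*(L - 25)/8 = -(-383 + L)*(-25 + L)/8)
(347346 - 402022)*(x(1/(-138 + 303)) - 85*(-334 + 93)) = (347346 - 402022)*((-9575/8 + 51/(-138 + 303) - 1/(8*(-138 + 303)²)) - 85*(-334 + 93)) = -54676*((-9575/8 + 51/165 - (1/165)²/8) - 85*(-241)) = -54676*((-9575/8 + 51*(1/165) - (1/165)²/8) + 20485) = -54676*((-9575/8 + 17/55 - ⅛*1/27225) + 20485) = -54676*((-9575/8 + 17/55 - 1/217800) + 20485) = -54676*(-32576507/27225 + 20485) = -54676*525127618/27225 = -28711877641768/27225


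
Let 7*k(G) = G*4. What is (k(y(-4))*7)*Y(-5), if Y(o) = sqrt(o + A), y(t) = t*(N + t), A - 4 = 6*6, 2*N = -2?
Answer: 80*sqrt(35) ≈ 473.29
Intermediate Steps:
N = -1 (N = (1/2)*(-2) = -1)
A = 40 (A = 4 + 6*6 = 4 + 36 = 40)
y(t) = t*(-1 + t)
Y(o) = sqrt(40 + o) (Y(o) = sqrt(o + 40) = sqrt(40 + o))
k(G) = 4*G/7 (k(G) = (G*4)/7 = (4*G)/7 = 4*G/7)
(k(y(-4))*7)*Y(-5) = ((4*(-4*(-1 - 4))/7)*7)*sqrt(40 - 5) = ((4*(-4*(-5))/7)*7)*sqrt(35) = (((4/7)*20)*7)*sqrt(35) = ((80/7)*7)*sqrt(35) = 80*sqrt(35)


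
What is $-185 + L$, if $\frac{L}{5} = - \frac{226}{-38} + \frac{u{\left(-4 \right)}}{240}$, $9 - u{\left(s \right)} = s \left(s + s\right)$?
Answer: $- \frac{142037}{912} \approx -155.74$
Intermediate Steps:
$u{\left(s \right)} = 9 - 2 s^{2}$ ($u{\left(s \right)} = 9 - s \left(s + s\right) = 9 - s 2 s = 9 - 2 s^{2}$)
$L = \frac{26683}{912}$ ($L = 5 \left(- \frac{226}{-38} + \frac{9 - 2 \left(-4\right)^{2}}{240}\right) = 5 \left(\left(-226\right) \left(- \frac{1}{38}\right) + \left(9 - 32\right) \frac{1}{240}\right) = 5 \left(\frac{113}{19} + \left(9 - 32\right) \frac{1}{240}\right) = 5 \left(\frac{113}{19} - \frac{23}{240}\right) = 5 \cdot \frac{26683}{4560} = \frac{26683}{912} \approx 29.258$)
$-185 + L = -185 + \frac{26683}{912} = - \frac{142037}{912}$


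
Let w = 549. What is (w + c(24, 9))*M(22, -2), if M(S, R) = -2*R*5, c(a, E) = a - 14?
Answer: 11180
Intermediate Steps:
c(a, E) = -14 + a
M(S, R) = -10*R
(w + c(24, 9))*M(22, -2) = (549 + (-14 + 24))*(-10*(-2)) = (549 + 10)*20 = 559*20 = 11180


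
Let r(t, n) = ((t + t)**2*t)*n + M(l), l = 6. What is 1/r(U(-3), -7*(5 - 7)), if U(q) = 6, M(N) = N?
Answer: 1/12102 ≈ 8.2631e-5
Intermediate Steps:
r(t, n) = 6 + 4*n*t**3 (r(t, n) = ((t + t)**2*t)*n + 6 = ((2*t)**2*t)*n + 6 = ((4*t**2)*t)*n + 6 = (4*t**3)*n + 6 = 4*n*t**3 + 6 = 6 + 4*n*t**3)
1/r(U(-3), -7*(5 - 7)) = 1/(6 + 4*(-7*(5 - 7))*6**3) = 1/(6 + 4*(-7*(-2))*216) = 1/(6 + 4*14*216) = 1/(6 + 12096) = 1/12102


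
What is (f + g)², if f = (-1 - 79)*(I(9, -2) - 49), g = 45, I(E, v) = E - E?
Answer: 15721225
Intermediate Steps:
I(E, v) = 0
f = 3920 (f = (-1 - 79)*(0 - 49) = -80*(-49) = 3920)
(f + g)² = (3920 + 45)² = 3965² = 15721225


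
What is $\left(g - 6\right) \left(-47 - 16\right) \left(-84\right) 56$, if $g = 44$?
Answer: $11261376$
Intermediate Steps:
$\left(g - 6\right) \left(-47 - 16\right) \left(-84\right) 56 = \left(44 - 6\right) \left(-47 - 16\right) \left(-84\right) 56 = 38 \left(-63\right) \left(-84\right) 56 = \left(-2394\right) \left(-84\right) 56 = 201096 \cdot 56 = 11261376$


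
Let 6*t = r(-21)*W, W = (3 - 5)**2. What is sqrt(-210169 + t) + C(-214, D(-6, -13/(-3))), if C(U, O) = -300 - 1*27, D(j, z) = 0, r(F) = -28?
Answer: -327 + I*sqrt(1891689)/3 ≈ -327.0 + 458.46*I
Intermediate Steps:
W = 4 (W = (-2)**2 = 4)
C(U, O) = -327 (C(U, O) = -300 - 27 = -327)
t = -56/3 (t = (-28*4)/6 = (1/6)*(-112) = -56/3 ≈ -18.667)
sqrt(-210169 + t) + C(-214, D(-6, -13/(-3))) = sqrt(-210169 - 56/3) - 327 = sqrt(-630563/3) - 327 = I*sqrt(1891689)/3 - 327 = -327 + I*sqrt(1891689)/3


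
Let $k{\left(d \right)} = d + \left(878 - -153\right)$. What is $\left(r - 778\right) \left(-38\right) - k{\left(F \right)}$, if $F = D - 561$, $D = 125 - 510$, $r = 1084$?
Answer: $-11713$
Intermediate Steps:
$D = -385$ ($D = 125 - 510 = -385$)
$F = -946$ ($F = -385 - 561 = -946$)
$k{\left(d \right)} = 1031 + d$ ($k{\left(d \right)} = d + \left(878 + 153\right) = d + 1031 = 1031 + d$)
$\left(r - 778\right) \left(-38\right) - k{\left(F \right)} = \left(1084 - 778\right) \left(-38\right) - \left(1031 - 946\right) = 306 \left(-38\right) - 85 = -11628 - 85 = -11713$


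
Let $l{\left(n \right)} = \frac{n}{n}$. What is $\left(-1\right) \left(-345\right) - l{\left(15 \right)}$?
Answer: $344$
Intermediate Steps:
$l{\left(n \right)} = 1$
$\left(-1\right) \left(-345\right) - l{\left(15 \right)} = \left(-1\right) \left(-345\right) - 1 = 345 - 1 = 344$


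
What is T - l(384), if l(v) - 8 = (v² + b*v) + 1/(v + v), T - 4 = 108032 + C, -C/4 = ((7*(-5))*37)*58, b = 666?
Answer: 4045823/768 ≈ 5268.0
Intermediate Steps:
C = 300440 (C = -4*(7*(-5))*37*58 = -4*(-35*37)*58 = -(-5180)*58 = -4*(-75110) = 300440)
T = 408476 (T = 4 + (108032 + 300440) = 4 + 408472 = 408476)
l(v) = 8 + v² + 1/(2*v) + 666*v (l(v) = 8 + ((v² + 666*v) + 1/(v + v)) = 8 + ((v² + 666*v) + 1/(2*v)) = 8 + (v² + 1/(2*v) + 666*v) = 8 + v² + 1/(2*v) + 666*v)
T - l(384) = 408476 - (8 + 384² + (½)/384 + 666*384) = 408476 - (8 + 147456 + (½)*(1/384) + 255744) = 408476 - (8 + 147456 + 1/768 + 255744) = 408476 - 1*309663745/768 = 408476 - 309663745/768 = 4045823/768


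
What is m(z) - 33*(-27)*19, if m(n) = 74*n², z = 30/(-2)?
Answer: 33579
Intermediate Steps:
z = -15 (z = 30*(-½) = -15)
m(z) - 33*(-27)*19 = 74*(-15)² - 33*(-27)*19 = 74*225 - (-891)*19 = 16650 - 1*(-16929) = 16650 + 16929 = 33579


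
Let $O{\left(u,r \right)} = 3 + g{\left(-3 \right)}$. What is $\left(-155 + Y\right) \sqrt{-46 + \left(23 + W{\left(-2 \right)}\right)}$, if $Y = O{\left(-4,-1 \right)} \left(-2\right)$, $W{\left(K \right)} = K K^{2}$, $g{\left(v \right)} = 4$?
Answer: $- 169 i \sqrt{31} \approx - 940.95 i$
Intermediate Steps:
$W{\left(K \right)} = K^{3}$
$O{\left(u,r \right)} = 7$ ($O{\left(u,r \right)} = 3 + 4 = 7$)
$Y = -14$ ($Y = 7 \left(-2\right) = -14$)
$\left(-155 + Y\right) \sqrt{-46 + \left(23 + W{\left(-2 \right)}\right)} = \left(-155 - 14\right) \sqrt{-46 + \left(23 + \left(-2\right)^{3}\right)} = - 169 \sqrt{-46 + \left(23 - 8\right)} = - 169 \sqrt{-46 + 15} = - 169 \sqrt{-31} = - 169 i \sqrt{31}$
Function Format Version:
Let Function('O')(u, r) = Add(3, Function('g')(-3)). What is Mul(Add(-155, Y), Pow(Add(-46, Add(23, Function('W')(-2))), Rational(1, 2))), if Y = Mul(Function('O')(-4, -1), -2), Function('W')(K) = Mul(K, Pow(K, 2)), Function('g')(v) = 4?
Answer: Mul(-169, I, Pow(31, Rational(1, 2))) ≈ Mul(-940.95, I)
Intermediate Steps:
Function('W')(K) = Pow(K, 3)
Function('O')(u, r) = 7 (Function('O')(u, r) = Add(3, 4) = 7)
Y = -14 (Y = Mul(7, -2) = -14)
Mul(Add(-155, Y), Pow(Add(-46, Add(23, Function('W')(-2))), Rational(1, 2))) = Mul(Add(-155, -14), Pow(Add(-46, Add(23, Pow(-2, 3))), Rational(1, 2))) = Mul(-169, Pow(Add(-46, Add(23, -8)), Rational(1, 2))) = Mul(-169, Pow(Add(-46, 15), Rational(1, 2))) = Mul(-169, Pow(-31, Rational(1, 2))) = Mul(-169, Mul(I, Pow(31, Rational(1, 2)))) = Mul(-169, I, Pow(31, Rational(1, 2)))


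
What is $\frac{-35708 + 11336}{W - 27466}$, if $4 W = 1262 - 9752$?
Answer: $\frac{48744}{59177} \approx 0.8237$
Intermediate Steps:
$W = - \frac{4245}{2}$ ($W = \frac{1262 - 9752}{4} = \frac{1}{4} \left(-8490\right) = - \frac{4245}{2} \approx -2122.5$)
$\frac{-35708 + 11336}{W - 27466} = \frac{-35708 + 11336}{- \frac{4245}{2} - 27466} = - \frac{24372}{- \frac{59177}{2}} = \left(-24372\right) \left(- \frac{2}{59177}\right) = \frac{48744}{59177}$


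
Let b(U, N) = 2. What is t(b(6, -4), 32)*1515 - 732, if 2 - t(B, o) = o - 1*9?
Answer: -32547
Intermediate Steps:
t(B, o) = 11 - o (t(B, o) = 2 - (o - 1*9) = 2 - (o - 9) = 2 - (-9 + o) = 2 + (9 - o) = 11 - o)
t(b(6, -4), 32)*1515 - 732 = (11 - 1*32)*1515 - 732 = (11 - 32)*1515 - 732 = -21*1515 - 732 = -31815 - 732 = -32547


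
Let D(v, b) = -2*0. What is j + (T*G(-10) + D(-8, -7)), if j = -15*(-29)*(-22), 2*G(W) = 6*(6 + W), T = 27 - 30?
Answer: -9534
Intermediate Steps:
T = -3
D(v, b) = 0
G(W) = 18 + 3*W (G(W) = (6*(6 + W))/2 = (36 + 6*W)/2 = 18 + 3*W)
j = -9570 (j = 435*(-22) = -9570)
j + (T*G(-10) + D(-8, -7)) = -9570 + (-3*(18 + 3*(-10)) + 0) = -9570 + (-3*(18 - 30) + 0) = -9570 + (-3*(-12) + 0) = -9570 + (36 + 0) = -9570 + 36 = -9534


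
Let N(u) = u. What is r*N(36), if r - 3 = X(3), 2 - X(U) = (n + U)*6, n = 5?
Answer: -1548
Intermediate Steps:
X(U) = -28 - 6*U (X(U) = 2 - (5 + U)*6 = 2 - (30 + 6*U) = 2 + (-30 - 6*U) = -28 - 6*U)
r = -43 (r = 3 + (-28 - 6*3) = 3 + (-28 - 18) = 3 - 46 = -43)
r*N(36) = -43*36 = -1548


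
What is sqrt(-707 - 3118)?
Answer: 15*I*sqrt(17) ≈ 61.847*I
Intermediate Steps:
sqrt(-707 - 3118) = sqrt(-3825) = 15*I*sqrt(17)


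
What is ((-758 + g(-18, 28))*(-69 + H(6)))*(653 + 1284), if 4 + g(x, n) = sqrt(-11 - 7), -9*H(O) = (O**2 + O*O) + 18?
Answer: 116603526 - 459069*I*sqrt(2) ≈ 1.166e+8 - 6.4922e+5*I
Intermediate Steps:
H(O) = -2 - 2*O**2/9 (H(O) = -((O**2 + O*O) + 18)/9 = -((O**2 + O**2) + 18)/9 = -(2*O**2 + 18)/9 = -(18 + 2*O**2)/9 = -2 - 2*O**2/9)
g(x, n) = -4 + 3*I*sqrt(2) (g(x, n) = -4 + sqrt(-11 - 7) = -4 + sqrt(-18) = -4 + 3*I*sqrt(2))
((-758 + g(-18, 28))*(-69 + H(6)))*(653 + 1284) = ((-758 + (-4 + 3*I*sqrt(2)))*(-69 + (-2 - 2/9*6**2)))*(653 + 1284) = ((-762 + 3*I*sqrt(2))*(-69 + (-2 - 2/9*36)))*1937 = ((-762 + 3*I*sqrt(2))*(-69 + (-2 - 8)))*1937 = ((-762 + 3*I*sqrt(2))*(-69 - 10))*1937 = ((-762 + 3*I*sqrt(2))*(-79))*1937 = (60198 - 237*I*sqrt(2))*1937 = 116603526 - 459069*I*sqrt(2)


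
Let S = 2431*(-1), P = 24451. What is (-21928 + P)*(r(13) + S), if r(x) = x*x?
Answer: -5707026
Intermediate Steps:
r(x) = x**2
S = -2431
(-21928 + P)*(r(13) + S) = (-21928 + 24451)*(13**2 - 2431) = 2523*(169 - 2431) = 2523*(-2262) = -5707026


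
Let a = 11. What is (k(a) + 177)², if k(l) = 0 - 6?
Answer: 29241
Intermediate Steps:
k(l) = -6
(k(a) + 177)² = (-6 + 177)² = 171² = 29241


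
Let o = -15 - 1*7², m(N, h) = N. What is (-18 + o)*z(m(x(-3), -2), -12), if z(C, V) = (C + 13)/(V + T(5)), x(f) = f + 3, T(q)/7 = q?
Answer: -1066/23 ≈ -46.348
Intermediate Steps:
T(q) = 7*q
x(f) = 3 + f
z(C, V) = (13 + C)/(35 + V) (z(C, V) = (C + 13)/(V + 7*5) = (13 + C)/(V + 35) = (13 + C)/(35 + V))
o = -64 (o = -15 - 1*49 = -15 - 49 = -64)
(-18 + o)*z(m(x(-3), -2), -12) = (-18 - 64)*((13 + (3 - 3))/(35 - 12)) = -82*(13 + 0)/23 = -82*13/23 = -1066/23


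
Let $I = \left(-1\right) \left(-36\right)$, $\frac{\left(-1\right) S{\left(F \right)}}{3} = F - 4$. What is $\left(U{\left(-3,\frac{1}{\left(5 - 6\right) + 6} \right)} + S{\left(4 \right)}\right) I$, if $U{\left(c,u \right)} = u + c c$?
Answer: $\frac{1656}{5} \approx 331.2$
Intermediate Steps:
$S{\left(F \right)} = 12 - 3 F$ ($S{\left(F \right)} = - 3 \left(F - 4\right) = - 3 \left(-4 + F\right) = 12 - 3 F$)
$I = 36$
$U{\left(c,u \right)} = u + c^{2}$
$\left(U{\left(-3,\frac{1}{\left(5 - 6\right) + 6} \right)} + S{\left(4 \right)}\right) I = \left(\left(\frac{1}{\left(5 - 6\right) + 6} + \left(-3\right)^{2}\right) + \left(12 - 12\right)\right) 36 = \left(\left(\frac{1}{-1 + 6} + 9\right) + \left(12 - 12\right)\right) 36 = \left(\left(\frac{1}{5} + 9\right) + 0\right) 36 = \left(\frac{46}{5} + 0\right) 36 = \frac{46}{5} \cdot 36 = \frac{1656}{5}$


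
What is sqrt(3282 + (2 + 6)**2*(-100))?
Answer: I*sqrt(3118) ≈ 55.839*I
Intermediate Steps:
sqrt(3282 + (2 + 6)**2*(-100)) = sqrt(3282 + 8**2*(-100)) = sqrt(3282 + 64*(-100)) = sqrt(3282 - 6400) = sqrt(-3118) = I*sqrt(3118)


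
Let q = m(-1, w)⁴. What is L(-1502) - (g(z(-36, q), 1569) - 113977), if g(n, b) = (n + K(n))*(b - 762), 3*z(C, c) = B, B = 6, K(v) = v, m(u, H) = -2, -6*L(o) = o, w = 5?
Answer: 332998/3 ≈ 1.1100e+5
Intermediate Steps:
L(o) = -o/6
q = 16 (q = (-2)⁴ = 16)
z(C, c) = 2 (z(C, c) = (⅓)*6 = 2)
g(n, b) = 2*n*(-762 + b) (g(n, b) = (n + n)*(b - 762) = (2*n)*(-762 + b) = 2*n*(-762 + b))
L(-1502) - (g(z(-36, q), 1569) - 113977) = -⅙*(-1502) - (2*2*(-762 + 1569) - 113977) = 751/3 - (2*2*807 - 113977) = 751/3 - (3228 - 113977) = 751/3 - 1*(-110749) = 751/3 + 110749 = 332998/3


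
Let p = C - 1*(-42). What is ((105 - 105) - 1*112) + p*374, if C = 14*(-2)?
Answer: 5124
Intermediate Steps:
C = -28
p = 14 (p = -28 - 1*(-42) = -28 + 42 = 14)
((105 - 105) - 1*112) + p*374 = ((105 - 105) - 1*112) + 14*374 = (0 - 112) + 5236 = -112 + 5236 = 5124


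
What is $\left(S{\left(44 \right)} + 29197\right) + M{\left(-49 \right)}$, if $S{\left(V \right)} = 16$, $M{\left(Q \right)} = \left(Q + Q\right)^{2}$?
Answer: $38817$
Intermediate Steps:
$M{\left(Q \right)} = 4 Q^{2}$ ($M{\left(Q \right)} = \left(2 Q\right)^{2} = 4 Q^{2}$)
$\left(S{\left(44 \right)} + 29197\right) + M{\left(-49 \right)} = \left(16 + 29197\right) + 4 \left(-49\right)^{2} = 29213 + 4 \cdot 2401 = 29213 + 9604 = 38817$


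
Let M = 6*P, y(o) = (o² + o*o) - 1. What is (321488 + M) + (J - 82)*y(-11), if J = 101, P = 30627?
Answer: 509829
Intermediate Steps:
y(o) = -1 + 2*o² (y(o) = (o² + o²) - 1 = 2*o² - 1 = -1 + 2*o²)
M = 183762 (M = 6*30627 = 183762)
(321488 + M) + (J - 82)*y(-11) = (321488 + 183762) + (101 - 82)*(-1 + 2*(-11)²) = 505250 + 19*(-1 + 2*121) = 505250 + 19*(-1 + 242) = 505250 + 19*241 = 505250 + 4579 = 509829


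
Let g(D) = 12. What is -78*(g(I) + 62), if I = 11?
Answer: -5772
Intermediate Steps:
-78*(g(I) + 62) = -78*(12 + 62) = -78*74 = -5772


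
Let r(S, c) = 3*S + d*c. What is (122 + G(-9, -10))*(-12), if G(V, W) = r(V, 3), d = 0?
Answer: -1140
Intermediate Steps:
r(S, c) = 3*S (r(S, c) = 3*S + 0*c = 3*S + 0 = 3*S)
G(V, W) = 3*V
(122 + G(-9, -10))*(-12) = (122 + 3*(-9))*(-12) = (122 - 27)*(-12) = 95*(-12) = -1140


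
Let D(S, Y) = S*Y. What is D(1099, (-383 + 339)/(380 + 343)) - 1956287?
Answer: -1414443857/723 ≈ -1.9564e+6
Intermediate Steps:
D(1099, (-383 + 339)/(380 + 343)) - 1956287 = 1099*((-383 + 339)/(380 + 343)) - 1956287 = 1099*(-44/723) - 1956287 = -48356/723 - 1956287 = -1414443857/723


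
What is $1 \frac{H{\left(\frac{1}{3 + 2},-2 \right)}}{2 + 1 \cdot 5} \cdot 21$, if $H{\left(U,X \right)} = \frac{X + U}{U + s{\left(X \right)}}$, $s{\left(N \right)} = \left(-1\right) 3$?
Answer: $\frac{27}{14} \approx 1.9286$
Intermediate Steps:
$s{\left(N \right)} = -3$
$H{\left(U,X \right)} = \frac{U + X}{-3 + U}$ ($H{\left(U,X \right)} = \frac{X + U}{U - 3} = \frac{U + X}{-3 + U}$)
$1 \frac{H{\left(\frac{1}{3 + 2},-2 \right)}}{2 + 1 \cdot 5} \cdot 21 = 1 \frac{\frac{1}{-3 + \frac{1}{3 + 2}} \left(\frac{1}{3 + 2} - 2\right)}{2 + 1 \cdot 5} \cdot 21 = 1 \frac{\frac{1}{-3 + \frac{1}{5}} \left(\frac{1}{5} - 2\right)}{2 + 5} \cdot 21 = 1 \frac{\frac{1}{-3 + \frac{1}{5}} \left(\frac{1}{5} - 2\right)}{7} \cdot 21 = 1 \frac{1}{- \frac{14}{5}} \left(- \frac{9}{5}\right) \frac{1}{7} \cdot 21 = 1 \left(- \frac{5}{14}\right) \left(- \frac{9}{5}\right) \frac{1}{7} \cdot 21 = 1 \cdot \frac{9}{14} \cdot \frac{1}{7} \cdot 21 = 1 \cdot \frac{9}{98} \cdot 21 = \frac{9}{98} \cdot 21 = \frac{27}{14}$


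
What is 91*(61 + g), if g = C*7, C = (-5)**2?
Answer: 21476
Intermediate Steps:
C = 25
g = 175 (g = 25*7 = 175)
91*(61 + g) = 91*(61 + 175) = 91*236 = 21476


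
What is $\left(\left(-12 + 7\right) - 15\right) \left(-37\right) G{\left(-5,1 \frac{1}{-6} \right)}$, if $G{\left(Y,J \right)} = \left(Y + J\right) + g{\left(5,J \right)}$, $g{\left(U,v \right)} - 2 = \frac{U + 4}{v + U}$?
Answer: $- \frac{83990}{87} \approx -965.4$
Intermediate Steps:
$g{\left(U,v \right)} = 2 + \frac{4 + U}{U + v}$ ($g{\left(U,v \right)} = 2 + \frac{U + 4}{v + U} = 2 + \frac{4 + U}{U + v}$)
$G{\left(Y,J \right)} = J + Y + \frac{19 + 2 J}{5 + J}$ ($G{\left(Y,J \right)} = \left(Y + J\right) + \frac{4 + 2 J + 3 \cdot 5}{5 + J} = \left(J + Y\right) + \frac{4 + 2 J + 15}{5 + J} = \left(J + Y\right) + \frac{19 + 2 J}{5 + J} = J + Y + \frac{19 + 2 J}{5 + J}$)
$\left(\left(-12 + 7\right) - 15\right) \left(-37\right) G{\left(-5,1 \frac{1}{-6} \right)} = \left(\left(-12 + 7\right) - 15\right) \left(-37\right) \frac{19 + 2 \cdot 1 \frac{1}{-6} + \left(5 + 1 \frac{1}{-6}\right) \left(1 \frac{1}{-6} - 5\right)}{5 + 1 \frac{1}{-6}} = \left(-5 - 15\right) \left(-37\right) \frac{19 + 2 \cdot 1 \left(- \frac{1}{6}\right) + \left(5 + 1 \left(- \frac{1}{6}\right)\right) \left(1 \left(- \frac{1}{6}\right) - 5\right)}{5 + 1 \left(- \frac{1}{6}\right)} = \left(-20\right) \left(-37\right) \frac{19 + 2 \left(- \frac{1}{6}\right) + \left(5 - \frac{1}{6}\right) \left(- \frac{1}{6} - 5\right)}{5 - \frac{1}{6}} = 740 \frac{19 - \frac{1}{3} + \frac{29}{6} \left(- \frac{31}{6}\right)}{\frac{29}{6}} = 740 \frac{6 \left(19 - \frac{1}{3} - \frac{899}{36}\right)}{29} = 740 \cdot \frac{6}{29} \left(- \frac{227}{36}\right) = 740 \left(- \frac{227}{174}\right) = - \frac{83990}{87}$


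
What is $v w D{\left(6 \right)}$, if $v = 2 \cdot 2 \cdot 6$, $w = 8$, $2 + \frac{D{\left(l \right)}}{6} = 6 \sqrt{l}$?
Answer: $-2304 + 6912 \sqrt{6} \approx 14627.0$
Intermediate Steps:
$D{\left(l \right)} = -12 + 36 \sqrt{l}$ ($D{\left(l \right)} = -12 + 6 \cdot 6 \sqrt{l} = -12 + 36 \sqrt{l}$)
$v = 24$ ($v = 4 \cdot 6 = 24$)
$v w D{\left(6 \right)} = 24 \cdot 8 \left(-12 + 36 \sqrt{6}\right) = 192 \left(-12 + 36 \sqrt{6}\right) = -2304 + 6912 \sqrt{6}$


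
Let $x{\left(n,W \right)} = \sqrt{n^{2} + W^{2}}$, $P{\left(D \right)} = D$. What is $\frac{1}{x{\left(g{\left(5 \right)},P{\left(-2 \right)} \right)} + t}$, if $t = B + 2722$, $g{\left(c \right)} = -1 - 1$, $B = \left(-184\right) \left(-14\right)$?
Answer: $\frac{2649}{14034398} - \frac{\sqrt{2}}{14034398} \approx 0.00018865$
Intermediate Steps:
$B = 2576$
$g{\left(c \right)} = -2$ ($g{\left(c \right)} = -1 - 1 = -2$)
$x{\left(n,W \right)} = \sqrt{W^{2} + n^{2}}$
$t = 5298$ ($t = 2576 + 2722 = 5298$)
$\frac{1}{x{\left(g{\left(5 \right)},P{\left(-2 \right)} \right)} + t} = \frac{1}{\sqrt{\left(-2\right)^{2} + \left(-2\right)^{2}} + 5298} = \frac{1}{\sqrt{4 + 4} + 5298} = \frac{1}{\sqrt{8} + 5298} = \frac{1}{2 \sqrt{2} + 5298} = \frac{1}{5298 + 2 \sqrt{2}}$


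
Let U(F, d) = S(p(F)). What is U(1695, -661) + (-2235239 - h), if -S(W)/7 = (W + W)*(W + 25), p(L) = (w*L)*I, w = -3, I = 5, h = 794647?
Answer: -9044159886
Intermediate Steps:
p(L) = -15*L (p(L) = -3*L*5 = -15*L)
S(W) = -14*W*(25 + W) (S(W) = -7*(W + W)*(W + 25) = -7*2*W*(25 + W) = -14*W*(25 + W))
U(F, d) = 210*F*(25 - 15*F) (U(F, d) = -14*(-15*F)*(25 - 15*F) = 210*F*(25 - 15*F))
U(1695, -661) + (-2235239 - h) = 1050*1695*(5 - 3*1695) + (-2235239 - 1*794647) = 1050*1695*(5 - 5085) + (-2235239 - 794647) = 1050*1695*(-5080) - 3029886 = -9041130000 - 3029886 = -9044159886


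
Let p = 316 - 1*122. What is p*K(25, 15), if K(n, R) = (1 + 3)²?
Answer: 3104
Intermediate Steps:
K(n, R) = 16 (K(n, R) = 4² = 16)
p = 194 (p = 316 - 122 = 194)
p*K(25, 15) = 194*16 = 3104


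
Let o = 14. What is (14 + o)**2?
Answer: 784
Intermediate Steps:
(14 + o)**2 = (14 + 14)**2 = 28**2 = 784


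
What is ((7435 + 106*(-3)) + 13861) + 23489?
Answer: 44467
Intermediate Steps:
((7435 + 106*(-3)) + 13861) + 23489 = ((7435 - 318) + 13861) + 23489 = (7117 + 13861) + 23489 = 20978 + 23489 = 44467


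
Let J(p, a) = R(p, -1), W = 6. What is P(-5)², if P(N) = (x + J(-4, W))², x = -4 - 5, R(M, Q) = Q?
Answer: 10000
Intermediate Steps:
J(p, a) = -1
x = -9
P(N) = 100 (P(N) = (-9 - 1)² = (-10)² = 100)
P(-5)² = 100² = 10000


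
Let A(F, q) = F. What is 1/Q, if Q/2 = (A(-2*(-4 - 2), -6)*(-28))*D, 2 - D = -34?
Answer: -1/24192 ≈ -4.1336e-5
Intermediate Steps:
D = 36 (D = 2 - 1*(-34) = 2 + 34 = 36)
Q = -24192 (Q = 2*((-2*(-4 - 2)*(-28))*36) = 2*((-2*(-6)*(-28))*36) = 2*((12*(-28))*36) = 2*(-336*36) = 2*(-12096) = -24192)
1/Q = 1/(-24192) = -1/24192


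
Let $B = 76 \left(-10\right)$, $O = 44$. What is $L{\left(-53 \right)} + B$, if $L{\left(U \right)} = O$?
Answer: $-716$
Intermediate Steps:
$L{\left(U \right)} = 44$
$B = -760$
$L{\left(-53 \right)} + B = 44 - 760 = -716$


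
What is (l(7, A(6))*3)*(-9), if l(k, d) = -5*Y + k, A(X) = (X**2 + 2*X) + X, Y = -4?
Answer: -729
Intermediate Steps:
A(X) = X**2 + 3*X
l(k, d) = 20 + k (l(k, d) = -5*(-4) + k = 20 + k)
(l(7, A(6))*3)*(-9) = ((20 + 7)*3)*(-9) = (27*3)*(-9) = 81*(-9) = -729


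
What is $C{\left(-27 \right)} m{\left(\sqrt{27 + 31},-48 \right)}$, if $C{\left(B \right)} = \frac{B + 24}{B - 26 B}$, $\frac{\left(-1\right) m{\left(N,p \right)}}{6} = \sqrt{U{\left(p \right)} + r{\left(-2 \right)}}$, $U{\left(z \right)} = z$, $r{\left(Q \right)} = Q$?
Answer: $\frac{2 i \sqrt{2}}{15} \approx 0.18856 i$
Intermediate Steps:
$m{\left(N,p \right)} = - 6 \sqrt{-2 + p}$ ($m{\left(N,p \right)} = - 6 \sqrt{p - 2} = - 6 \sqrt{-2 + p}$)
$C{\left(B \right)} = - \frac{24 + B}{25 B}$ ($C{\left(B \right)} = \frac{24 + B}{\left(-25\right) B} = \left(24 + B\right) \left(- \frac{1}{25 B}\right) = - \frac{24 + B}{25 B}$)
$C{\left(-27 \right)} m{\left(\sqrt{27 + 31},-48 \right)} = \frac{-24 - -27}{25 \left(-27\right)} \left(- 6 \sqrt{-2 - 48}\right) = \frac{1}{25} \left(- \frac{1}{27}\right) \left(-24 + 27\right) \left(- 6 \sqrt{-50}\right) = \frac{1}{25} \left(- \frac{1}{27}\right) 3 \left(- 6 \cdot 5 i \sqrt{2}\right) = - \frac{\left(-30\right) i \sqrt{2}}{225} = \frac{2 i \sqrt{2}}{15}$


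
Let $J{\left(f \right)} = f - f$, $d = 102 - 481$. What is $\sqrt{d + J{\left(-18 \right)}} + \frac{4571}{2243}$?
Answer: $\frac{4571}{2243} + i \sqrt{379} \approx 2.0379 + 19.468 i$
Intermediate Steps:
$d = -379$ ($d = 102 - 481 = -379$)
$J{\left(f \right)} = 0$
$\sqrt{d + J{\left(-18 \right)}} + \frac{4571}{2243} = \sqrt{-379 + 0} + \frac{4571}{2243} = \sqrt{-379} + 4571 \cdot \frac{1}{2243} = i \sqrt{379} + \frac{4571}{2243} = \frac{4571}{2243} + i \sqrt{379}$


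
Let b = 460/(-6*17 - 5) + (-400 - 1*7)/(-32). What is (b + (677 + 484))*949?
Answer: 3799884257/3424 ≈ 1.1098e+6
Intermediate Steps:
b = 28829/3424 (b = 460/(-102 - 5) + (-400 - 7)*(-1/32) = 460/(-107) - 407*(-1/32) = 460*(-1/107) + 407/32 = -460/107 + 407/32 = 28829/3424 ≈ 8.4197)
(b + (677 + 484))*949 = (28829/3424 + (677 + 484))*949 = (28829/3424 + 1161)*949 = (4004093/3424)*949 = 3799884257/3424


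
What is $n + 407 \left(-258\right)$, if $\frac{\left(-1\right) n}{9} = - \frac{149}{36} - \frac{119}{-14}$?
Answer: $- \frac{420181}{4} \approx -1.0505 \cdot 10^{5}$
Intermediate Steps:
$n = - \frac{157}{4}$ ($n = - 9 \left(- \frac{149}{36} - \frac{119}{-14}\right) = - 9 \left(\left(-149\right) \frac{1}{36} - - \frac{17}{2}\right) = - 9 \left(- \frac{149}{36} + \frac{17}{2}\right) = \left(-9\right) \frac{157}{36} = - \frac{157}{4} \approx -39.25$)
$n + 407 \left(-258\right) = - \frac{157}{4} + 407 \left(-258\right) = - \frac{157}{4} - 105006 = - \frac{420181}{4}$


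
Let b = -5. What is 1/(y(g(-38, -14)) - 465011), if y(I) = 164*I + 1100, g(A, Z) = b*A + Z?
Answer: -1/435047 ≈ -2.2986e-6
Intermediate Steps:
g(A, Z) = Z - 5*A (g(A, Z) = -5*A + Z = Z - 5*A)
y(I) = 1100 + 164*I
1/(y(g(-38, -14)) - 465011) = 1/((1100 + 164*(-14 - 5*(-38))) - 465011) = 1/((1100 + 164*(-14 + 190)) - 465011) = 1/((1100 + 164*176) - 465011) = 1/((1100 + 28864) - 465011) = 1/(29964 - 465011) = 1/(-435047) = -1/435047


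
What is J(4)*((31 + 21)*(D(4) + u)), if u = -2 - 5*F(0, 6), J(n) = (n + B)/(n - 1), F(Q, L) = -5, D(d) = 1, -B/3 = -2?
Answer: 4160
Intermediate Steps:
B = 6 (B = -3*(-2) = 6)
J(n) = (6 + n)/(-1 + n) (J(n) = (n + 6)/(n - 1) = (6 + n)/(-1 + n))
u = 23 (u = -2 - 5*(-5) = -2 + 25 = 23)
J(4)*((31 + 21)*(D(4) + u)) = ((6 + 4)/(-1 + 4))*((31 + 21)*(1 + 23)) = (10/3)*(52*24) = ((⅓)*10)*1248 = (10/3)*1248 = 4160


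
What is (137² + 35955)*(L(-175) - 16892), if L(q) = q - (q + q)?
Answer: -914821108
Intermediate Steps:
L(q) = -q (L(q) = q - 2*q = -q)
(137² + 35955)*(L(-175) - 16892) = (137² + 35955)*(-1*(-175) - 16892) = (18769 + 35955)*(175 - 16892) = 54724*(-16717) = -914821108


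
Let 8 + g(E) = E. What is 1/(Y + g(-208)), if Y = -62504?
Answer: -1/62720 ≈ -1.5944e-5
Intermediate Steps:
g(E) = -8 + E
1/(Y + g(-208)) = 1/(-62504 + (-8 - 208)) = 1/(-62504 - 216) = 1/(-62720) = -1/62720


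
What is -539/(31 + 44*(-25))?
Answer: 539/1069 ≈ 0.50421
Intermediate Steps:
-539/(31 + 44*(-25)) = -539/(31 - 1100) = -539/(-1069) = -539*(-1/1069) = 539/1069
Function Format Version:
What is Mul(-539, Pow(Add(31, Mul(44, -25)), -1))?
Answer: Rational(539, 1069) ≈ 0.50421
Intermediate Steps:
Mul(-539, Pow(Add(31, Mul(44, -25)), -1)) = Mul(-539, Pow(Add(31, -1100), -1)) = Mul(-539, Pow(-1069, -1)) = Mul(-539, Rational(-1, 1069)) = Rational(539, 1069)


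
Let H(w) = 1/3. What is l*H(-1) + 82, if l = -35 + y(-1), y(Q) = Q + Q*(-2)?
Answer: 212/3 ≈ 70.667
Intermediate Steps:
y(Q) = -Q (y(Q) = Q - 2*Q = -Q)
H(w) = ⅓
l = -34 (l = -35 - 1*(-1) = -35 + 1 = -34)
l*H(-1) + 82 = -34*⅓ + 82 = -34/3 + 82 = 212/3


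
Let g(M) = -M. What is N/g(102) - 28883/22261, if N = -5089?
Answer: 110340163/2270622 ≈ 48.595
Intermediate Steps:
N/g(102) - 28883/22261 = -5089/((-1*102)) - 28883/22261 = -5089/(-102) - 28883*1/22261 = -5089*(-1/102) - 28883/22261 = 5089/102 - 28883/22261 = 110340163/2270622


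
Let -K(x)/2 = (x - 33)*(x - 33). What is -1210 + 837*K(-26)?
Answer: -5828404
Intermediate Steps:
K(x) = -2*(-33 + x)² (K(x) = -2*(x - 33)*(x - 33) = -2*(-33 + x)*(-33 + x) = -2*(-33 + x)²)
-1210 + 837*K(-26) = -1210 + 837*(-2*(-33 - 26)²) = -1210 + 837*(-2*(-59)²) = -1210 + 837*(-2*3481) = -1210 + 837*(-6962) = -1210 - 5827194 = -5828404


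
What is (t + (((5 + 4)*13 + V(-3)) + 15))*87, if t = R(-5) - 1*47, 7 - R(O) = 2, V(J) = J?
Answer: 7569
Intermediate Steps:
R(O) = 5 (R(O) = 7 - 1*2 = 7 - 2 = 5)
t = -42 (t = 5 - 1*47 = 5 - 47 = -42)
(t + (((5 + 4)*13 + V(-3)) + 15))*87 = (-42 + (((5 + 4)*13 - 3) + 15))*87 = (-42 + ((9*13 - 3) + 15))*87 = (-42 + ((117 - 3) + 15))*87 = (-42 + (114 + 15))*87 = (-42 + 129)*87 = 87*87 = 7569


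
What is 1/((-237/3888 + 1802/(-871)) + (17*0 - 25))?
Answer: -1128816/30624601 ≈ -0.036860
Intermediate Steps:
1/((-237/3888 + 1802/(-871)) + (17*0 - 25)) = 1/((-237*1/3888 + 1802*(-1/871)) + (0 - 25)) = 1/((-79/1296 - 1802/871) - 25) = 1/(-2404201/1128816 - 25) = 1/(-30624601/1128816) = -1128816/30624601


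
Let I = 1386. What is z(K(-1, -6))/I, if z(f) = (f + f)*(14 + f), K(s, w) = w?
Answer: -16/231 ≈ -0.069264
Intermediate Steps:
z(f) = 2*f*(14 + f) (z(f) = (2*f)*(14 + f) = 2*f*(14 + f))
z(K(-1, -6))/I = (2*(-6)*(14 - 6))/1386 = (2*(-6)*8)/1386 = (1/1386)*(-96) = -16/231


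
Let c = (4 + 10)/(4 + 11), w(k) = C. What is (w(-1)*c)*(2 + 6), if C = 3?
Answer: 112/5 ≈ 22.400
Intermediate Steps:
w(k) = 3
c = 14/15 ≈ 0.93333
(w(-1)*c)*(2 + 6) = (3*(14/15))*(2 + 6) = (14/5)*8 = 112/5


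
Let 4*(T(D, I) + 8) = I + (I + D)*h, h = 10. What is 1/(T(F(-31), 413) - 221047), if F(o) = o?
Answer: -4/879987 ≈ -4.5455e-6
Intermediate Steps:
T(D, I) = -8 + 5*D/2 + 11*I/4 (T(D, I) = -8 + (I + (I + D)*10)/4 = -8 + (I + (D + I)*10)/4 = -8 + (I + (10*D + 10*I))/4 = -8 + (10*D + 11*I)/4 = -8 + (5*D/2 + 11*I/4) = -8 + 5*D/2 + 11*I/4)
1/(T(F(-31), 413) - 221047) = 1/((-8 + (5/2)*(-31) + (11/4)*413) - 221047) = 1/((-8 - 155/2 + 4543/4) - 221047) = 1/(4201/4 - 221047) = 1/(-879987/4) = -4/879987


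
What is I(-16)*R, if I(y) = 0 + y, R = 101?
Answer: -1616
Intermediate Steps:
I(y) = y
I(-16)*R = -16*101 = -1616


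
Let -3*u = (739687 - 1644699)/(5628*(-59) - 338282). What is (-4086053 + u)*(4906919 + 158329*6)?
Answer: -3437603636979535241/143643 ≈ -2.3932e+13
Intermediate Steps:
u = -452506/1005501 (u = -(739687 - 1644699)/(3*(5628*(-59) - 338282)) = -(-905012)/(3*(-332052 - 338282)) = -(-905012)/(3*(-670334)) = -(-905012)*(-1)/(3*670334) = -⅓*452506/335167 = -452506/1005501 ≈ -0.45003)
(-4086053 + u)*(4906919 + 158329*6) = (-4086053 - 452506/1005501)*(4906919 + 158329*6) = -4108530830059*(4906919 + 949974)/1005501 = -4108530830059/1005501*5856893 = -3437603636979535241/143643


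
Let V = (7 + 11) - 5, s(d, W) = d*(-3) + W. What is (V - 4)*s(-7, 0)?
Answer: 189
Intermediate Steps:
s(d, W) = W - 3*d (s(d, W) = -3*d + W = W - 3*d)
V = 13 (V = 18 - 5 = 13)
(V - 4)*s(-7, 0) = (13 - 4)*(0 - 3*(-7)) = 9*(0 + 21) = 9*21 = 189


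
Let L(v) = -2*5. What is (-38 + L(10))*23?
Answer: -1104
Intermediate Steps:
L(v) = -10
(-38 + L(10))*23 = (-38 - 10)*23 = -48*23 = -1104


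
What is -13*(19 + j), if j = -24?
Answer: 65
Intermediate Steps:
-13*(19 + j) = -13*(19 - 24) = -13*(-5) = 65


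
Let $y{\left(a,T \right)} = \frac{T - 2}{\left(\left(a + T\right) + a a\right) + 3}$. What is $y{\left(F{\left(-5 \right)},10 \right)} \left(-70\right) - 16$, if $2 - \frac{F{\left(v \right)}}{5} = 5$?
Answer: $- \frac{4128}{223} \approx -18.511$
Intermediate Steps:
$F{\left(v \right)} = -15$ ($F{\left(v \right)} = 10 - 25 = -15$)
$y{\left(a,T \right)} = \frac{-2 + T}{3 + T + a + a^{2}}$ ($y{\left(a,T \right)} = \frac{-2 + T}{\left(\left(T + a\right) + a^{2}\right) + 3} = \frac{-2 + T}{\left(T + a + a^{2}\right) + 3} = \frac{-2 + T}{3 + T + a + a^{2}}$)
$y{\left(F{\left(-5 \right)},10 \right)} \left(-70\right) - 16 = \frac{-2 + 10}{3 + 10 - 15 + \left(-15\right)^{2}} \left(-70\right) - 16 = \frac{1}{3 + 10 - 15 + 225} \cdot 8 \left(-70\right) - 16 = \frac{1}{223} \cdot 8 \left(-70\right) - 16 = \frac{8}{223} \left(-70\right) - 16 = - \frac{560}{223} - 16 = - \frac{4128}{223}$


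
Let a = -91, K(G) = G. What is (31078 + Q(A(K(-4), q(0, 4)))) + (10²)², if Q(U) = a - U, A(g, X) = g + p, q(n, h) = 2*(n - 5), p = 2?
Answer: 40989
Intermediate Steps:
q(n, h) = -10 + 2*n (q(n, h) = 2*(-5 + n) = -10 + 2*n)
A(g, X) = 2 + g (A(g, X) = g + 2 = 2 + g)
Q(U) = -91 - U
(31078 + Q(A(K(-4), q(0, 4)))) + (10²)² = (31078 + (-91 - (2 - 4))) + (10²)² = (31078 + (-91 - 1*(-2))) + 100² = (31078 + (-91 + 2)) + 10000 = (31078 - 89) + 10000 = 30989 + 10000 = 40989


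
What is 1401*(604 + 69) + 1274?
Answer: 944147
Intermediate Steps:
1401*(604 + 69) + 1274 = 1401*673 + 1274 = 942873 + 1274 = 944147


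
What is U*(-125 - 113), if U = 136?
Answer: -32368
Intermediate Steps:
U*(-125 - 113) = 136*(-125 - 113) = 136*(-238) = -32368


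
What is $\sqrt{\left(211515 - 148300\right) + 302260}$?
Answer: $5 \sqrt{14619} \approx 604.54$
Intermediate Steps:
$\sqrt{\left(211515 - 148300\right) + 302260} = \sqrt{63215 + 302260} = \sqrt{365475} = 5 \sqrt{14619}$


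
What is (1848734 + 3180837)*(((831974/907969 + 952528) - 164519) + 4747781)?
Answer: 25280266214607794364/907969 ≈ 2.7843e+13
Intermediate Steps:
(1848734 + 3180837)*(((831974/907969 + 952528) - 164519) + 4747781) = 5029571*(((831974*(1/907969) + 952528) - 164519) + 4747781) = 5029571*(((831974/907969 + 952528) - 164519) + 4747781) = 5029571*((864866727606/907969 - 164519) + 4747781) = 5029571*(715488575695/907969 + 4747781) = 5029571*(5026326542484/907969) = 25280266214607794364/907969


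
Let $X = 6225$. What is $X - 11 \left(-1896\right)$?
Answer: $27081$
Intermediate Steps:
$X - 11 \left(-1896\right) = 6225 - 11 \left(-1896\right) = 6225 - -20856 = 6225 + 20856 = 27081$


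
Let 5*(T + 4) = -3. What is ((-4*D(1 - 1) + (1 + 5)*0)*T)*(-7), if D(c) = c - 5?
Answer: 644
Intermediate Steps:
D(c) = -5 + c
T = -23/5 (T = -4 + (⅕)*(-3) = -4 - ⅗ = -23/5 ≈ -4.6000)
((-4*D(1 - 1) + (1 + 5)*0)*T)*(-7) = ((-4*(-5 + (1 - 1)) + (1 + 5)*0)*(-23/5))*(-7) = ((-4*(-5 + 0) + 6*0)*(-23/5))*(-7) = ((-4*(-5) + 0)*(-23/5))*(-7) = ((20 + 0)*(-23/5))*(-7) = (20*(-23/5))*(-7) = -92*(-7) = 644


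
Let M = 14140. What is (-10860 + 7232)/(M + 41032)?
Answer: -907/13793 ≈ -0.065758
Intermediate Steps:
(-10860 + 7232)/(M + 41032) = (-10860 + 7232)/(14140 + 41032) = -3628/55172 = -3628*1/55172 = -907/13793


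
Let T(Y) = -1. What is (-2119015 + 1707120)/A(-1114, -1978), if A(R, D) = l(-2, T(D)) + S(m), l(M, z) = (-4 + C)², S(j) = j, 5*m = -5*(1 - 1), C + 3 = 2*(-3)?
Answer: -411895/169 ≈ -2437.3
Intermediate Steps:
C = -9 (C = -3 + 2*(-3) = -3 - 6 = -9)
m = 0 (m = (-5*(1 - 1))/5 = (-5*0)/5 = (⅕)*0 = 0)
l(M, z) = 169 (l(M, z) = (-4 - 9)² = (-13)² = 169)
A(R, D) = 169 (A(R, D) = 169 + 0 = 169)
(-2119015 + 1707120)/A(-1114, -1978) = (-2119015 + 1707120)/169 = -411895*1/169 = -411895/169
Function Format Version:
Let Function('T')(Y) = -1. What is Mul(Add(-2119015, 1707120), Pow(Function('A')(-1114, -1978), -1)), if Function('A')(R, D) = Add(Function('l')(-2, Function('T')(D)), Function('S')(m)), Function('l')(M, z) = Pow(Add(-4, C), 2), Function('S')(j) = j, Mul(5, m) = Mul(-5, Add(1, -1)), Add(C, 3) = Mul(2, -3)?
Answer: Rational(-411895, 169) ≈ -2437.3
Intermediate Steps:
C = -9 (C = Add(-3, Mul(2, -3)) = Add(-3, -6) = -9)
m = 0 (m = Mul(Rational(1, 5), Mul(-5, Add(1, -1))) = Mul(Rational(1, 5), Mul(-5, 0)) = Mul(Rational(1, 5), 0) = 0)
Function('l')(M, z) = 169 (Function('l')(M, z) = Pow(Add(-4, -9), 2) = Pow(-13, 2) = 169)
Function('A')(R, D) = 169 (Function('A')(R, D) = Add(169, 0) = 169)
Mul(Add(-2119015, 1707120), Pow(Function('A')(-1114, -1978), -1)) = Mul(Add(-2119015, 1707120), Pow(169, -1)) = Mul(-411895, Rational(1, 169)) = Rational(-411895, 169)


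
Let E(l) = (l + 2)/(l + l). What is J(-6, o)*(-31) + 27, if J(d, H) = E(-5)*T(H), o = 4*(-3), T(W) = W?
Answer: 693/5 ≈ 138.60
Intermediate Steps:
E(l) = (2 + l)/(2*l) (E(l) = (2 + l)/((2*l)) = (2 + l)*(1/(2*l)) = (2 + l)/(2*l))
o = -12
J(d, H) = 3*H/10 (J(d, H) = ((½)*(2 - 5)/(-5))*H = ((½)*(-⅕)*(-3))*H = 3*H/10)
J(-6, o)*(-31) + 27 = ((3/10)*(-12))*(-31) + 27 = -18/5*(-31) + 27 = 558/5 + 27 = 693/5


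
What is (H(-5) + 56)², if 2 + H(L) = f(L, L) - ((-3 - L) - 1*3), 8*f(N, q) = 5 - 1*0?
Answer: 198025/64 ≈ 3094.1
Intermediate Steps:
f(N, q) = 5/8 (f(N, q) = (5 - 1*0)/8 = (5 + 0)/8 = (⅛)*5 = 5/8)
H(L) = 37/8 + L (H(L) = -2 + (5/8 - ((-3 - L) - 1*3)) = -2 + (5/8 - ((-3 - L) - 3)) = -2 + (5/8 - (-6 - L)) = -2 + (5/8 + (6 + L)) = -2 + (53/8 + L) = 37/8 + L)
(H(-5) + 56)² = ((37/8 - 5) + 56)² = (-3/8 + 56)² = (445/8)² = 198025/64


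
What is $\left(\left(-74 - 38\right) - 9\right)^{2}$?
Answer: $14641$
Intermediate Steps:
$\left(\left(-74 - 38\right) - 9\right)^{2} = \left(-112 - 9\right)^{2} = \left(-121\right)^{2} = 14641$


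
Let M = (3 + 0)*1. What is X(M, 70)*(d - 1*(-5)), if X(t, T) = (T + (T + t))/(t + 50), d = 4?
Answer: 1287/53 ≈ 24.283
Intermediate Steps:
M = 3 (M = 3*1 = 3)
X(t, T) = (t + 2*T)/(50 + t)
X(M, 70)*(d - 1*(-5)) = ((3 + 2*70)/(50 + 3))*(4 - 1*(-5)) = ((3 + 140)/53)*(4 + 5) = ((1/53)*143)*9 = (143/53)*9 = 1287/53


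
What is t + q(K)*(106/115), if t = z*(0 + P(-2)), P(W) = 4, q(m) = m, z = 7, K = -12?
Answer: 1948/115 ≈ 16.939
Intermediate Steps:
t = 28 (t = 7*(0 + 4) = 7*4 = 28)
t + q(K)*(106/115) = 28 - 1272/115 = 1948/115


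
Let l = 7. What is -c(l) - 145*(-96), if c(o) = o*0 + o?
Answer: 13913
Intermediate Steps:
c(o) = o (c(o) = 0 + o = o)
-c(l) - 145*(-96) = -1*7 - 145*(-96) = -7 + 13920 = 13913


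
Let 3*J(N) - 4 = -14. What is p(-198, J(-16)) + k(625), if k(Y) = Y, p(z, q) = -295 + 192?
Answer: 522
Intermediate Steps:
J(N) = -10/3 (J(N) = 4/3 + (⅓)*(-14) = 4/3 - 14/3 = -10/3)
p(z, q) = -103
p(-198, J(-16)) + k(625) = -103 + 625 = 522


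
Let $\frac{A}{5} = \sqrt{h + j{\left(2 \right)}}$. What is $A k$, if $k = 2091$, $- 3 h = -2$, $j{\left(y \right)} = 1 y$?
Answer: $6970 \sqrt{6} \approx 17073.0$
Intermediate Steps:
$j{\left(y \right)} = y$
$h = \frac{2}{3}$ ($h = \left(- \frac{1}{3}\right) \left(-2\right) = \frac{2}{3} \approx 0.66667$)
$A = \frac{10 \sqrt{6}}{3}$ ($A = 5 \sqrt{\frac{2}{3} + 2} = 5 \sqrt{\frac{8}{3}} = 5 \frac{2 \sqrt{6}}{3} = \frac{10 \sqrt{6}}{3} \approx 8.165$)
$A k = \frac{10 \sqrt{6}}{3} \cdot 2091 = 6970 \sqrt{6}$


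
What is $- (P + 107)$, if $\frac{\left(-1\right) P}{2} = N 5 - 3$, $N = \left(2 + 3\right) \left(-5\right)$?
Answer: $-363$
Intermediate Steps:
$N = -25$ ($N = 5 \left(-5\right) = -25$)
$P = 256$ ($P = - 2 \left(\left(-25\right) 5 - 3\right) = - 2 \left(-125 - 3\right) = \left(-2\right) \left(-128\right) = 256$)
$- (P + 107) = - (256 + 107) = \left(-1\right) 363 = -363$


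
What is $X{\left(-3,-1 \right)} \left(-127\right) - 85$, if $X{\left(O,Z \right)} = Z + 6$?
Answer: $-720$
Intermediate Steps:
$X{\left(O,Z \right)} = 6 + Z$
$X{\left(-3,-1 \right)} \left(-127\right) - 85 = \left(6 - 1\right) \left(-127\right) - 85 = 5 \left(-127\right) - 85 = -635 - 85 = -720$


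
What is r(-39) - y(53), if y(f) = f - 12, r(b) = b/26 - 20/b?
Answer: -3275/78 ≈ -41.987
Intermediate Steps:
r(b) = -20/b + b/26 (r(b) = b*(1/26) - 20/b = b/26 - 20/b = -20/b + b/26)
y(f) = -12 + f
r(-39) - y(53) = (-20/(-39) + (1/26)*(-39)) - (-12 + 53) = (-20*(-1/39) - 3/2) - 1*41 = (20/39 - 3/2) - 41 = -77/78 - 41 = -3275/78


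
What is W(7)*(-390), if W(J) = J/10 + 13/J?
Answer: -6981/7 ≈ -997.29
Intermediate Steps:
W(J) = 13/J + J/10 (W(J) = J*(⅒) + 13/J = J/10 + 13/J = 13/J + J/10)
W(7)*(-390) = (13/7 + (⅒)*7)*(-390) = (13*(⅐) + 7/10)*(-390) = (13/7 + 7/10)*(-390) = (179/70)*(-390) = -6981/7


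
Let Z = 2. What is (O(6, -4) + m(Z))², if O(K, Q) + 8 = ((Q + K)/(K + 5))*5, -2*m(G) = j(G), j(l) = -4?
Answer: 3136/121 ≈ 25.917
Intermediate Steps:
m(G) = 2 (m(G) = -½*(-4) = 2)
O(K, Q) = -8 + 5*(K + Q)/(5 + K) (O(K, Q) = -8 + ((Q + K)/(K + 5))*5 = -8 + ((K + Q)/(5 + K))*5 = -8 + 5*(K + Q)/(5 + K))
(O(6, -4) + m(Z))² = ((-40 - 3*6 + 5*(-4))/(5 + 6) + 2)² = ((-40 - 18 - 20)/11 + 2)² = ((1/11)*(-78) + 2)² = (-78/11 + 2)² = (-56/11)² = 3136/121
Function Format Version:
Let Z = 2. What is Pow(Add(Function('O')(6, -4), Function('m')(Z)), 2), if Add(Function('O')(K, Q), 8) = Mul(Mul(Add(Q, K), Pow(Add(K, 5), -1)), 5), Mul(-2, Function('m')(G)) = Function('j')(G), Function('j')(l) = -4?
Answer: Rational(3136, 121) ≈ 25.917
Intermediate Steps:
Function('m')(G) = 2 (Function('m')(G) = Mul(Rational(-1, 2), -4) = 2)
Function('O')(K, Q) = Add(-8, Mul(5, Pow(Add(5, K), -1), Add(K, Q))) (Function('O')(K, Q) = Add(-8, Mul(Mul(Add(Q, K), Pow(Add(K, 5), -1)), 5)) = Add(-8, Mul(Mul(Add(K, Q), Pow(Add(5, K), -1)), 5)) = Add(-8, Mul(Mul(Pow(Add(5, K), -1), Add(K, Q)), 5)) = Add(-8, Mul(5, Pow(Add(5, K), -1), Add(K, Q))))
Pow(Add(Function('O')(6, -4), Function('m')(Z)), 2) = Pow(Add(Mul(Pow(Add(5, 6), -1), Add(-40, Mul(-3, 6), Mul(5, -4))), 2), 2) = Pow(Add(Mul(Pow(11, -1), Add(-40, -18, -20)), 2), 2) = Pow(Add(Mul(Rational(1, 11), -78), 2), 2) = Pow(Add(Rational(-78, 11), 2), 2) = Pow(Rational(-56, 11), 2) = Rational(3136, 121)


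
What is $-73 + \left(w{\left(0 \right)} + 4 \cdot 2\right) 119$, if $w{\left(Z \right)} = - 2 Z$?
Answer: $879$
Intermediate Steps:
$-73 + \left(w{\left(0 \right)} + 4 \cdot 2\right) 119 = -73 + \left(\left(-2\right) 0 + 4 \cdot 2\right) 119 = -73 + \left(0 + 8\right) 119 = -73 + 8 \cdot 119 = -73 + 952 = 879$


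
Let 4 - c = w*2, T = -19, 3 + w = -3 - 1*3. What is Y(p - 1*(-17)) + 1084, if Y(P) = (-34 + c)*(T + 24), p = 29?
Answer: 1024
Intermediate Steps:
w = -9 (w = -3 + (-3 - 1*3) = -3 + (-3 - 3) = -3 - 6 = -9)
c = 22 (c = 4 - (-9)*2 = 4 - 1*(-18) = 4 + 18 = 22)
Y(P) = -60 (Y(P) = (-34 + 22)*(-19 + 24) = -12*5 = -60)
Y(p - 1*(-17)) + 1084 = -60 + 1084 = 1024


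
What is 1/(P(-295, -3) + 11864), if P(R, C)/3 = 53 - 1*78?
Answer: 1/11789 ≈ 8.4825e-5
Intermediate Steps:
P(R, C) = -75 (P(R, C) = 3*(53 - 1*78) = 3*(53 - 78) = 3*(-25) = -75)
1/(P(-295, -3) + 11864) = 1/(-75 + 11864) = 1/11789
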